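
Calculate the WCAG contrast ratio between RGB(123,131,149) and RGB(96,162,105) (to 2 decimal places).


Linearize each sRGB channel c=v/255: c/12.92 if c ≤ 0.04045 else ((c+0.055)/1.055)^2.4
L = 0.2126×R_lin + 0.7152×G_lin + 0.0722×B_lin
Color 1 (123,131,149):
  R=123: 123/255≈0.4824 > 0.04045 → ((0.4824+0.055)/1.055)^2.4 ≈ 0.19807
  G=131: 131/255≈0.5137 > 0.04045 → ((0.5137+0.055)/1.055)^2.4 ≈ 0.22697
  B=149: 149/255≈0.5843 > 0.04045 → ((0.5843+0.055)/1.055)^2.4 ≈ 0.30054
  L1 = 0.2126×0.19807 + 0.7152×0.22697 + 0.0722×0.30054 ≈ 0.22613
Color 2 (96,162,105):
  R=96: 96/255≈0.3765 > 0.04045 → ((0.3765+0.055)/1.055)^2.4 ≈ 0.11697
  G=162: 162/255≈0.6353 > 0.04045 → ((0.6353+0.055)/1.055)^2.4 ≈ 0.36131
  B=105: 105/255≈0.4118 > 0.04045 → ((0.4118+0.055)/1.055)^2.4 ≈ 0.14126
  L2 = 0.2126×0.11697 + 0.7152×0.36131 + 0.0722×0.14126 ≈ 0.29347
Lighter = 0.29347, Darker = 0.22613
Ratio = (L_lighter + 0.05) / (L_darker + 0.05)
Ratio = (0.29347 + 0.05) / (0.22613 + 0.05) = 0.34347 / 0.27613 ≈ 1.2439
Ratio ≈ 1.24:1


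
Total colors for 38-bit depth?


Colors = 2^bits = 2^38
= 274,877,906,944 colors


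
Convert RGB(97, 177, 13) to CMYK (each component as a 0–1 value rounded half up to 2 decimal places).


R'=97/255≈0.3804, G'=177/255≈0.6941, B'=13/255≈0.0510
K = 1 - max(R',G',B') = 1 - 177/255 = 78/255 = 0.30588… → 0.31
(1-R'-K)/(1-K) simplifies to (max-R)/max with max = 177:
C = (177-97)/177 = 80/177 = 0.45197… → 0.45
M = (177-177)/177 = 0/177 = 0 → 0.00
Y = (177-13)/177 = 164/177 = 0.92655… → 0.93
= CMYK(0.45, 0.00, 0.93, 0.31)


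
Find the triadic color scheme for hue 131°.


Triadic: equally spaced at 120° intervals
H1 = 131°
H2 = (131 + 120) mod 360 = 251°
H3 = (131 + 240) mod 360 = 11°
Triadic = 131°, 251°, 11°


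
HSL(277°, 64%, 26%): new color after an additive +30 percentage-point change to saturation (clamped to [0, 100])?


Original S = 64%
Adjustment = +30 percentage points
New S = 64 + (30) = 94
Clamp to [0, 100] → 94
= HSL(277°, 94%, 26%)


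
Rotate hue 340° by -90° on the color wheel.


New hue = (H + rotation) mod 360
New hue = (340 -90) mod 360
= 250 mod 360
= 250°


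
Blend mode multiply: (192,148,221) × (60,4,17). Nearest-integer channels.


Multiply: C = A×B/255, rounded to nearest integer
R: 192×60/255 = 11520/255 ≈ 45.176 → 45
G: 148×4/255 = 592/255 ≈ 2.322 → 2
B: 221×17/255 = 3757/255 ≈ 14.733 → 15
= RGB(45, 2, 15)


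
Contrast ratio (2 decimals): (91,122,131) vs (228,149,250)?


Linearize each sRGB channel c=v/255: c/12.92 if c ≤ 0.04045 else ((c+0.055)/1.055)^2.4
L = 0.2126×R_lin + 0.7152×G_lin + 0.0722×B_lin
Color 1 (91,122,131):
  R=91: 91/255≈0.3569 > 0.04045 → ((0.3569+0.055)/1.055)^2.4 ≈ 0.10462
  G=122: 122/255≈0.4784 > 0.04045 → ((0.4784+0.055)/1.055)^2.4 ≈ 0.19462
  B=131: 131/255≈0.5137 > 0.04045 → ((0.5137+0.055)/1.055)^2.4 ≈ 0.22697
  L1 = 0.2126×0.10462 + 0.7152×0.19462 + 0.0722×0.22697 ≈ 0.17782
Color 2 (228,149,250):
  R=228: 228/255≈0.8941 > 0.04045 → ((0.8941+0.055)/1.055)^2.4 ≈ 0.77582
  G=149: 149/255≈0.5843 > 0.04045 → ((0.5843+0.055)/1.055)^2.4 ≈ 0.30054
  B=250: 250/255≈0.9804 > 0.04045 → ((0.9804+0.055)/1.055)^2.4 ≈ 0.95597
  L2 = 0.2126×0.77582 + 0.7152×0.30054 + 0.0722×0.95597 ≈ 0.44891
Lighter = 0.44891, Darker = 0.17782
Ratio = (L_lighter + 0.05) / (L_darker + 0.05)
Ratio = (0.44891 + 0.05) / (0.17782 + 0.05) = 0.49891 / 0.22782 ≈ 2.1899
Ratio ≈ 2.19:1


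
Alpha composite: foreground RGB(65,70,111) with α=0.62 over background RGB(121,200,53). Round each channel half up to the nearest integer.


C = α×F + (1-α)×B, with 1-α = 0.38
R: 0.62×65 + 0.38×121 = 40.30 + 45.98 = 86.28 → 86
G: 0.62×70 + 0.38×200 = 43.40 + 76.00 = 119.40 → 119
B: 0.62×111 + 0.38×53 = 68.82 + 20.14 = 88.96 → 89
= RGB(86, 119, 89)


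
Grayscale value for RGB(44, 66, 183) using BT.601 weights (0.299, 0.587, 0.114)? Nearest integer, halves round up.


Gray = 0.299×R + 0.587×G + 0.114×B
Gray = 0.299×44 + 0.587×66 + 0.114×183
Gray = 13.156 + 38.742 + 20.862
Gray = 72.760 → round half up → 73
Gray = 73


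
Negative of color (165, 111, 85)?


Invert: (255-R, 255-G, 255-B)
R: 255-165 = 90
G: 255-111 = 144
B: 255-85 = 170
= RGB(90, 144, 170)


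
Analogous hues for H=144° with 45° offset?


Base hue: 144°
Left analog: (144 - 45) mod 360 = 99°
Right analog: (144 + 45) mod 360 = 189°
Analogous hues = 99° and 189°


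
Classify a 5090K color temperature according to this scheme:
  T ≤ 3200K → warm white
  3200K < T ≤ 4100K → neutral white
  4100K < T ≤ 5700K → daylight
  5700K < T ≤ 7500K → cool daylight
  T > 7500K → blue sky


Temperature: 5090K
4100K < 5090K ≤ 5700K → daylight
Classification: daylight


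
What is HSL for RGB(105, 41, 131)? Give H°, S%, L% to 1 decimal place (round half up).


Normalize: R'=105/255≈0.4118, G'=41/255≈0.1608, B'=131/255≈0.5137
Max=131/255, Min=41/255, Δ=Max-Min=90/255
L = (Max+Min)/2 = (131+41)/510 = 172/510 = 0.33725… → L = 33.7%
L ≤ 0.5 → S = Δ/(Max+Min) = 90/(131+41) = 90/172 = 0.52325… → S = 52.3%
(the 1/255 factors cancel in S and H, so raw channel differences can be used)
Max is B' → H = 60 × ((R-G)/Δ + 4) = 60 × ((105-41)/90 + 4)
  64/90 + 4 = 0.7111… + 4 = 4.7111…
  H = 60 × 4.7111… = 282.666…° → H = 282.7°
= HSL(282.7°, 52.3%, 33.7%)


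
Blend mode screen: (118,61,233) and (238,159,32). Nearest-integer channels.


Screen: C = 255 - (255-A)×(255-B)/255, rounded to nearest integer
R: 255 - (255-118)×(255-238)/255 = 255 - 2329/255 ≈ 255 - 9.133 = 245.867 → 246
G: 255 - (255-61)×(255-159)/255 = 255 - 18624/255 ≈ 255 - 73.035 = 181.965 → 182
B: 255 - (255-233)×(255-32)/255 = 255 - 4906/255 ≈ 255 - 19.239 = 235.761 → 236
= RGB(246, 182, 236)


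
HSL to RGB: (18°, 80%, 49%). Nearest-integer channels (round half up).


H=18°, S=0.80, L=0.49
C = (1-|2L-1|)×S = (1-|-0.02|)×0.80 = 0.784
H' = H/60 = 18/60 ≈ 0.3000; X = C×(1-|H' mod 2 - 1|) = 0.2352
m = L - C/2 = 0.49 - 0.392 = 0.098
Sector ⌊H'⌋ = 0 → (R',G',B') = (0.784, 0.2352, 0.0)
RGB = ((R'+m)×255, (G'+m)×255, (B'+m)×255) = (224.91, 84.966, 24.99)
Round half up → RGB(225, 85, 25)


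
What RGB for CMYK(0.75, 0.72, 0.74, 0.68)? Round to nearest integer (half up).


R = 255 × (1-C) × (1-K) = 255 × 0.25 × 0.32 = 20.4 → 20
G = 255 × (1-M) × (1-K) = 255 × 0.28 × 0.32 = 22.848 → 23
B = 255 × (1-Y) × (1-K) = 255 × 0.26 × 0.32 = 21.216 → 21
= RGB(20, 23, 21)


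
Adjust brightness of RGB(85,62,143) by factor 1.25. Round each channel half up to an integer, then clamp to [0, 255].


Multiply each channel by 1.25, round half up, clamp to [0, 255]
R: 85×1.25 = 106.25 → round → 106
G: 62×1.25 = 77.5 → round → 78
B: 143×1.25 = 178.75 → round → 179
= RGB(106, 78, 179)


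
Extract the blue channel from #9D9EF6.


Color: #9D9EF6
R = 9D = 157
G = 9E = 158
B = F6 = 246
Blue = 246


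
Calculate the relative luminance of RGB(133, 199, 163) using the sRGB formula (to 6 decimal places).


Linearize each channel (sRGB transfer function): c = v/255; c_lin = c/12.92 if c ≤ 0.04045, else ((c+0.055)/1.055)^2.4
  R: 133/255 ≈ 0.521569 > 0.04045 → ((0.521569+0.055)/1.055)^2.4 ≈ 0.234551
  G: 199/255 ≈ 0.780392 > 0.04045 → ((0.780392+0.055)/1.055)^2.4 ≈ 0.571125
  B: 163/255 ≈ 0.639216 > 0.04045 → ((0.639216+0.055)/1.055)^2.4 ≈ 0.366253
R_lin = 0.234551, G_lin = 0.571125, B_lin = 0.366253
L = 0.2126×R + 0.7152×G + 0.0722×B
L = 0.2126×0.234551 + 0.7152×0.571125 + 0.0722×0.366253
L ≈ 0.484777


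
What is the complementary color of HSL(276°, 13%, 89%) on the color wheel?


Complement = opposite side of color wheel = hue + 180°
H' = (276 + 180) mod 360 = 96°
S and L unchanged.
= HSL(96°, 13%, 89%)


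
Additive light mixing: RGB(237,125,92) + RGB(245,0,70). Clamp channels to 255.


Additive: each channel = min(255, C₁+C₂)
R: 237+245 = 482 → 255
G: 125+0 = 125 → 125
B: 92+70 = 162 → 162
= RGB(255, 125, 162)


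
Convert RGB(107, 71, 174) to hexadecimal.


R = 107 → 6B (hex)
G = 71 → 47 (hex)
B = 174 → AE (hex)
Hex = #6B47AE


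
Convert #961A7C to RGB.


96 → 150 (R)
1A → 26 (G)
7C → 124 (B)
= RGB(150, 26, 124)


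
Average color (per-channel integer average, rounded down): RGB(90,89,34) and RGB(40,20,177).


Midpoint: each channel = ⌊(C₁+C₂)/2⌋
R: ⌊(90+40)/2⌋ = 65
G: ⌊(89+20)/2⌋ = 54
B: ⌊(34+177)/2⌋ = 105
= RGB(65, 54, 105)


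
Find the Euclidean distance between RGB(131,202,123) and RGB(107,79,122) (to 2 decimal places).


d = √[(R₁-R₂)² + (G₁-G₂)² + (B₁-B₂)²]
d = √[(131-107)² + (202-79)² + (123-122)²]
d = √[576 + 15129 + 1]
d = √15706
d ≈ 125.32


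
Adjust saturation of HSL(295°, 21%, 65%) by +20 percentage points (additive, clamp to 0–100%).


Original S = 21%
Adjustment = +20 percentage points
New S = 21 + (20) = 41
Clamp to [0, 100] → 41
= HSL(295°, 41%, 65%)


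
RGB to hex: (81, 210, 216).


R = 81 → 51 (hex)
G = 210 → D2 (hex)
B = 216 → D8 (hex)
Hex = #51D2D8


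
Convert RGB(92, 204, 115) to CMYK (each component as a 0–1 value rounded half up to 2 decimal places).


R'=92/255≈0.3608, G'=204/255≈0.8000, B'=115/255≈0.4510
K = 1 - max(R',G',B') = 1 - 204/255 = 51/255 = 0.2 → 0.20
(1-R'-K)/(1-K) simplifies to (max-R)/max with max = 204:
C = (204-92)/204 = 112/204 = 0.54901… → 0.55
M = (204-204)/204 = 0/204 = 0 → 0.00
Y = (204-115)/204 = 89/204 = 0.43627… → 0.44
= CMYK(0.55, 0.00, 0.44, 0.20)


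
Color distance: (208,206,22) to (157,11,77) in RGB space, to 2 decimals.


d = √[(R₁-R₂)² + (G₁-G₂)² + (B₁-B₂)²]
d = √[(208-157)² + (206-11)² + (22-77)²]
d = √[2601 + 38025 + 3025]
d = √43651
d ≈ 208.93


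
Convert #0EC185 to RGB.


0E → 14 (R)
C1 → 193 (G)
85 → 133 (B)
= RGB(14, 193, 133)


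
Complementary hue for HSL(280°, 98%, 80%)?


Complement = opposite side of color wheel = hue + 180°
H' = (280 + 180) mod 360 = 100°
S and L unchanged.
= HSL(100°, 98%, 80%)


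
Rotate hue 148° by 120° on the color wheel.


New hue = (H + rotation) mod 360
New hue = (148 + 120) mod 360
= 268 mod 360
= 268°


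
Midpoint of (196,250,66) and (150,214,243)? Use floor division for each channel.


Midpoint: each channel = ⌊(C₁+C₂)/2⌋
R: ⌊(196+150)/2⌋ = 173
G: ⌊(250+214)/2⌋ = 232
B: ⌊(66+243)/2⌋ = 154
= RGB(173, 232, 154)


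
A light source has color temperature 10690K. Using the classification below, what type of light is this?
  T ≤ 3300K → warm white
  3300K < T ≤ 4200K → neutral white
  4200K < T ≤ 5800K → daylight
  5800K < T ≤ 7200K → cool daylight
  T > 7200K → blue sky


Temperature: 10690K
10690K > 7200K → blue sky
Classification: blue sky


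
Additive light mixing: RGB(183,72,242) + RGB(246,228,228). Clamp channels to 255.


Additive: each channel = min(255, C₁+C₂)
R: 183+246 = 429 → 255
G: 72+228 = 300 → 255
B: 242+228 = 470 → 255
= RGB(255, 255, 255)


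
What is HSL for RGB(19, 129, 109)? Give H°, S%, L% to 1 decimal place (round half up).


Normalize: R'=19/255≈0.0745, G'=129/255≈0.5059, B'=109/255≈0.4275
Max=129/255, Min=19/255, Δ=Max-Min=110/255
L = (Max+Min)/2 = (129+19)/510 = 148/510 = 0.29019… → L = 29.0%
L ≤ 0.5 → S = Δ/(Max+Min) = 110/(129+19) = 110/148 = 0.74324… → S = 74.3%
(the 1/255 factors cancel in S and H, so raw channel differences can be used)
Max is G' → H = 60 × ((B-R)/Δ + 2) = 60 × ((109-19)/110 + 2)
  90/110 + 2 = 0.8181… + 2 = 2.8181…
  H = 60 × 2.8181… = 169.090…° → H = 169.1°
= HSL(169.1°, 74.3%, 29.0%)


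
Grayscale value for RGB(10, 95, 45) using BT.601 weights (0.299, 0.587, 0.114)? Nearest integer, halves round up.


Gray = 0.299×R + 0.587×G + 0.114×B
Gray = 0.299×10 + 0.587×95 + 0.114×45
Gray = 2.990 + 55.765 + 5.130
Gray = 63.885 → round half up → 64
Gray = 64


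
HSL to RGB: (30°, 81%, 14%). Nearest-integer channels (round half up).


H=30°, S=0.81, L=0.14
C = (1-|2L-1|)×S = (1-|-0.72|)×0.81 = 0.2268
H' = H/60 = 30/60 ≈ 0.5000; X = C×(1-|H' mod 2 - 1|) = 0.1134
m = L - C/2 = 0.14 - 0.1134 = 0.0266
Sector ⌊H'⌋ = 0 → (R',G',B') = (0.2268, 0.1134, 0.0)
RGB = ((R'+m)×255, (G'+m)×255, (B'+m)×255) = (64.617, 35.7, 6.783)
Round half up → RGB(65, 36, 7)


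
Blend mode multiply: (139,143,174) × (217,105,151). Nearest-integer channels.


Multiply: C = A×B/255, rounded to nearest integer
R: 139×217/255 = 30163/255 ≈ 118.286 → 118
G: 143×105/255 = 15015/255 ≈ 58.882 → 59
B: 174×151/255 = 26274/255 ≈ 103.035 → 103
= RGB(118, 59, 103)


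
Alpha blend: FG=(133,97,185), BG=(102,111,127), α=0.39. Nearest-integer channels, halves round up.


C = α×F + (1-α)×B, with 1-α = 0.61
R: 0.39×133 + 0.61×102 = 51.87 + 62.22 = 114.09 → 114
G: 0.39×97 + 0.61×111 = 37.83 + 67.71 = 105.54 → 106
B: 0.39×185 + 0.61×127 = 72.15 + 77.47 = 149.62 → 150
= RGB(114, 106, 150)


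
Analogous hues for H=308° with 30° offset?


Base hue: 308°
Left analog: (308 - 30) mod 360 = 278°
Right analog: (308 + 30) mod 360 = 338°
Analogous hues = 278° and 338°


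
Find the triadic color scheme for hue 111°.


Triadic: equally spaced at 120° intervals
H1 = 111°
H2 = (111 + 120) mod 360 = 231°
H3 = (111 + 240) mod 360 = 351°
Triadic = 111°, 231°, 351°


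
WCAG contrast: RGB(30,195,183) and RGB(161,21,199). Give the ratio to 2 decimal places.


Linearize each sRGB channel c=v/255: c/12.92 if c ≤ 0.04045 else ((c+0.055)/1.055)^2.4
L = 0.2126×R_lin + 0.7152×G_lin + 0.0722×B_lin
Color 1 (30,195,183):
  R=30: 30/255≈0.1176 > 0.04045 → ((0.1176+0.055)/1.055)^2.4 ≈ 0.01298
  G=195: 195/255≈0.7647 > 0.04045 → ((0.7647+0.055)/1.055)^2.4 ≈ 0.54572
  B=183: 183/255≈0.7176 > 0.04045 → ((0.7176+0.055)/1.055)^2.4 ≈ 0.47353
  L1 = 0.2126×0.01298 + 0.7152×0.54572 + 0.0722×0.47353 ≈ 0.42725
Color 2 (161,21,199):
  R=161: 161/255≈0.6314 > 0.04045 → ((0.6314+0.055)/1.055)^2.4 ≈ 0.35640
  G=21: 21/255≈0.0824 > 0.04045 → ((0.0824+0.055)/1.055)^2.4 ≈ 0.00750
  B=199: 199/255≈0.7804 > 0.04045 → ((0.7804+0.055)/1.055)^2.4 ≈ 0.57112
  L2 = 0.2126×0.35640 + 0.7152×0.00750 + 0.0722×0.57112 ≈ 0.12237
Lighter = 0.42725, Darker = 0.12237
Ratio = (L_lighter + 0.05) / (L_darker + 0.05)
Ratio = (0.42725 + 0.05) / (0.12237 + 0.05) = 0.47725 / 0.17237 ≈ 2.7688
Ratio ≈ 2.77:1


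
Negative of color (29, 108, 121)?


Invert: (255-R, 255-G, 255-B)
R: 255-29 = 226
G: 255-108 = 147
B: 255-121 = 134
= RGB(226, 147, 134)


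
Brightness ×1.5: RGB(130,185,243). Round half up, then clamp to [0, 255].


Multiply each channel by 1.5, round half up, clamp to [0, 255]
R: 130×1.5 = 195
G: 185×1.5 = 277.5 → round → 278 → clamp → 255
B: 243×1.5 = 364.5 → round → 365 → clamp → 255
= RGB(195, 255, 255)


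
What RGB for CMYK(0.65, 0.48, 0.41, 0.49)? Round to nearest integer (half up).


R = 255 × (1-C) × (1-K) = 255 × 0.35 × 0.51 = 45.5175 → 46
G = 255 × (1-M) × (1-K) = 255 × 0.52 × 0.51 = 67.626 → 68
B = 255 × (1-Y) × (1-K) = 255 × 0.59 × 0.51 = 76.7295 → 77
= RGB(46, 68, 77)


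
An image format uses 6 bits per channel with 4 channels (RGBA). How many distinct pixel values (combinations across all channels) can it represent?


Total bits = 6 bits/channel × 4 channels = 24 bits
Distinct pixel values = 2^24
= 16,777,216 pixel values


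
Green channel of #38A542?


Color: #38A542
R = 38 = 56
G = A5 = 165
B = 42 = 66
Green = 165


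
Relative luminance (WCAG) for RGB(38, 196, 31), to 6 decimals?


Linearize each channel (sRGB transfer function): c = v/255; c_lin = c/12.92 if c ≤ 0.04045, else ((c+0.055)/1.055)^2.4
  R: 38/255 ≈ 0.149020 > 0.04045 → ((0.149020+0.055)/1.055)^2.4 ≈ 0.019382
  G: 196/255 ≈ 0.768627 > 0.04045 → ((0.768627+0.055)/1.055)^2.4 ≈ 0.552011
  B: 31/255 ≈ 0.121569 > 0.04045 → ((0.121569+0.055)/1.055)^2.4 ≈ 0.013702
R_lin = 0.019382, G_lin = 0.552011, B_lin = 0.013702
L = 0.2126×R + 0.7152×G + 0.0722×B
L = 0.2126×0.019382 + 0.7152×0.552011 + 0.0722×0.013702
L ≈ 0.399909


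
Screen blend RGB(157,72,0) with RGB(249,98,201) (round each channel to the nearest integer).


Screen: C = 255 - (255-A)×(255-B)/255, rounded to nearest integer
R: 255 - (255-157)×(255-249)/255 = 255 - 588/255 ≈ 255 - 2.306 = 252.694 → 253
G: 255 - (255-72)×(255-98)/255 = 255 - 28731/255 ≈ 255 - 112.671 = 142.329 → 142
B: 255 - (255-0)×(255-201)/255 = 255 - 13770/255 ≈ 255 - 54.000 = 201.000 → 201
= RGB(253, 142, 201)


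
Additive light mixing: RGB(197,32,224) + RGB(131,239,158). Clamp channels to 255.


Additive: each channel = min(255, C₁+C₂)
R: 197+131 = 328 → 255
G: 32+239 = 271 → 255
B: 224+158 = 382 → 255
= RGB(255, 255, 255)


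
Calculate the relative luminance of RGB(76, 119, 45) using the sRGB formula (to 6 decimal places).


Linearize each channel (sRGB transfer function): c = v/255; c_lin = c/12.92 if c ≤ 0.04045, else ((c+0.055)/1.055)^2.4
  R: 76/255 ≈ 0.298039 > 0.04045 → ((0.298039+0.055)/1.055)^2.4 ≈ 0.072272
  G: 119/255 ≈ 0.466667 > 0.04045 → ((0.466667+0.055)/1.055)^2.4 ≈ 0.184475
  B: 45/255 ≈ 0.176471 > 0.04045 → ((0.176471+0.055)/1.055)^2.4 ≈ 0.026241
R_lin = 0.072272, G_lin = 0.184475, B_lin = 0.026241
L = 0.2126×R + 0.7152×G + 0.0722×B
L = 0.2126×0.072272 + 0.7152×0.184475 + 0.0722×0.026241
L ≈ 0.149196


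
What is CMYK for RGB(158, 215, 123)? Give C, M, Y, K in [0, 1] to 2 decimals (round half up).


R'=158/255≈0.6196, G'=215/255≈0.8431, B'=123/255≈0.4824
K = 1 - max(R',G',B') = 1 - 215/255 = 40/255 = 0.15686… → 0.16
(1-R'-K)/(1-K) simplifies to (max-R)/max with max = 215:
C = (215-158)/215 = 57/215 = 0.26511… → 0.27
M = (215-215)/215 = 0/215 = 0 → 0.00
Y = (215-123)/215 = 92/215 = 0.42790… → 0.43
= CMYK(0.27, 0.00, 0.43, 0.16)


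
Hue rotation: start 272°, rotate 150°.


New hue = (H + rotation) mod 360
New hue = (272 + 150) mod 360
= 422 mod 360
= 62°


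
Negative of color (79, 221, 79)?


Invert: (255-R, 255-G, 255-B)
R: 255-79 = 176
G: 255-221 = 34
B: 255-79 = 176
= RGB(176, 34, 176)


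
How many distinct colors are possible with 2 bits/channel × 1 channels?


Total bits = 2 bits/channel × 1 channels = 2 bits
Distinct colors = 2^2
= 4 colors


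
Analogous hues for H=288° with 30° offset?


Base hue: 288°
Left analog: (288 - 30) mod 360 = 258°
Right analog: (288 + 30) mod 360 = 318°
Analogous hues = 258° and 318°


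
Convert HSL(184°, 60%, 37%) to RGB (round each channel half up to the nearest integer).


H=184°, S=0.60, L=0.37
C = (1-|2L-1|)×S = (1-|-0.26|)×0.60 = 0.444
H' = H/60 = 184/60 ≈ 3.0667; X = C×(1-|H' mod 2 - 1|) = 0.4144
m = L - C/2 = 0.37 - 0.222 = 0.148
Sector ⌊H'⌋ = 3 → (R',G',B') = (0.0, 0.4144, 0.444)
RGB = ((R'+m)×255, (G'+m)×255, (B'+m)×255) = (37.74, 143.412, 150.96)
Round half up → RGB(38, 143, 151)


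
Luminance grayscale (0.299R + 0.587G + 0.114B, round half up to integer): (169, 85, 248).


Gray = 0.299×R + 0.587×G + 0.114×B
Gray = 0.299×169 + 0.587×85 + 0.114×248
Gray = 50.531 + 49.895 + 28.272
Gray = 128.698 → round half up → 129
Gray = 129


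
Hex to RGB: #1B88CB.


1B → 27 (R)
88 → 136 (G)
CB → 203 (B)
= RGB(27, 136, 203)


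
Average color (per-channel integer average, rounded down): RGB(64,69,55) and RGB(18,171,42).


Midpoint: each channel = ⌊(C₁+C₂)/2⌋
R: ⌊(64+18)/2⌋ = 41
G: ⌊(69+171)/2⌋ = 120
B: ⌊(55+42)/2⌋ = 48
= RGB(41, 120, 48)


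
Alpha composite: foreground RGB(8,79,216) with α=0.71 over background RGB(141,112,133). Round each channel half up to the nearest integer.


C = α×F + (1-α)×B, with 1-α = 0.29
R: 0.71×8 + 0.29×141 = 5.68 + 40.89 = 46.57 → 47
G: 0.71×79 + 0.29×112 = 56.09 + 32.48 = 88.57 → 89
B: 0.71×216 + 0.29×133 = 153.36 + 38.57 = 191.93 → 192
= RGB(47, 89, 192)


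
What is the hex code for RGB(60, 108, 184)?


R = 60 → 3C (hex)
G = 108 → 6C (hex)
B = 184 → B8 (hex)
Hex = #3C6CB8


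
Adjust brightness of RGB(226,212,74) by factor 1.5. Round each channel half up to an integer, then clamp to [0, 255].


Multiply each channel by 1.5, round half up, clamp to [0, 255]
R: 226×1.5 = 339 → clamp → 255
G: 212×1.5 = 318 → clamp → 255
B: 74×1.5 = 111
= RGB(255, 255, 111)


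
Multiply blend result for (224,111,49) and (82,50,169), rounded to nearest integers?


Multiply: C = A×B/255, rounded to nearest integer
R: 224×82/255 = 18368/255 ≈ 72.031 → 72
G: 111×50/255 = 5550/255 ≈ 21.765 → 22
B: 49×169/255 = 8281/255 ≈ 32.475 → 32
= RGB(72, 22, 32)


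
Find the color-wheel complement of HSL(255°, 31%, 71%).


Complement = opposite side of color wheel = hue + 180°
H' = (255 + 180) mod 360 = 75°
S and L unchanged.
= HSL(75°, 31%, 71%)


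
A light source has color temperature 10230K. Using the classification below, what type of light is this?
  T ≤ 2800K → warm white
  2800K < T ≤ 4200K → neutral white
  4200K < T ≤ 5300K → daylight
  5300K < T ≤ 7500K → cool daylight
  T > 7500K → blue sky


Temperature: 10230K
10230K > 7500K → blue sky
Classification: blue sky


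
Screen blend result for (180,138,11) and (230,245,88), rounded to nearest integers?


Screen: C = 255 - (255-A)×(255-B)/255, rounded to nearest integer
R: 255 - (255-180)×(255-230)/255 = 255 - 1875/255 ≈ 255 - 7.353 = 247.647 → 248
G: 255 - (255-138)×(255-245)/255 = 255 - 1170/255 ≈ 255 - 4.588 = 250.412 → 250
B: 255 - (255-11)×(255-88)/255 = 255 - 40748/255 ≈ 255 - 159.796 = 95.204 → 95
= RGB(248, 250, 95)


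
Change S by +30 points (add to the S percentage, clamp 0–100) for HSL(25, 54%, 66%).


Original S = 54%
Adjustment = +30 percentage points
New S = 54 + (30) = 84
Clamp to [0, 100] → 84
= HSL(25°, 84%, 66%)


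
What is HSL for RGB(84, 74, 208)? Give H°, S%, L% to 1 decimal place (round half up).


Normalize: R'=84/255≈0.3294, G'=74/255≈0.2902, B'=208/255≈0.8157
Max=208/255, Min=74/255, Δ=Max-Min=134/255
L = (Max+Min)/2 = (208+74)/510 = 282/510 = 0.55294… → L = 55.3%
L > 0.5 → S = Δ/(2-Max-Min) = 134/(510-208-74) = 134/228 = 0.58771… → S = 58.8%
(the 1/255 factors cancel in S and H, so raw channel differences can be used)
Max is B' → H = 60 × ((R-G)/Δ + 4) = 60 × ((84-74)/134 + 4)
  10/134 + 4 = 0.0746… + 4 = 4.0746…
  H = 60 × 4.0746… = 244.477…° → H = 244.5°
= HSL(244.5°, 58.8%, 55.3%)


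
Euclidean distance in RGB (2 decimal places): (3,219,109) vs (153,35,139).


d = √[(R₁-R₂)² + (G₁-G₂)² + (B₁-B₂)²]
d = √[(3-153)² + (219-35)² + (109-139)²]
d = √[22500 + 33856 + 900]
d = √57256
d ≈ 239.28


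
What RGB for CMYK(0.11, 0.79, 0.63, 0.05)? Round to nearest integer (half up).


R = 255 × (1-C) × (1-K) = 255 × 0.89 × 0.95 = 215.6025 → 216
G = 255 × (1-M) × (1-K) = 255 × 0.21 × 0.95 = 50.8725 → 51
B = 255 × (1-Y) × (1-K) = 255 × 0.37 × 0.95 = 89.6325 → 90
= RGB(216, 51, 90)


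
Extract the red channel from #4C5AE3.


Color: #4C5AE3
R = 4C = 76
G = 5A = 90
B = E3 = 227
Red = 76


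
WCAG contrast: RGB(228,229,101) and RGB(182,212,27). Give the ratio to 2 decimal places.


Linearize each sRGB channel c=v/255: c/12.92 if c ≤ 0.04045 else ((c+0.055)/1.055)^2.4
L = 0.2126×R_lin + 0.7152×G_lin + 0.0722×B_lin
Color 1 (228,229,101):
  R=228: 228/255≈0.8941 > 0.04045 → ((0.8941+0.055)/1.055)^2.4 ≈ 0.77582
  G=229: 229/255≈0.8980 > 0.04045 → ((0.8980+0.055)/1.055)^2.4 ≈ 0.78354
  B=101: 101/255≈0.3961 > 0.04045 → ((0.3961+0.055)/1.055)^2.4 ≈ 0.13014
  L1 = 0.2126×0.77582 + 0.7152×0.78354 + 0.0722×0.13014 ≈ 0.73472
Color 2 (182,212,27):
  R=182: 182/255≈0.7137 > 0.04045 → ((0.7137+0.055)/1.055)^2.4 ≈ 0.46778
  G=212: 212/255≈0.8314 > 0.04045 → ((0.8314+0.055)/1.055)^2.4 ≈ 0.65837
  B=27: 27/255≈0.1059 > 0.04045 → ((0.1059+0.055)/1.055)^2.4 ≈ 0.01096
  L2 = 0.2126×0.46778 + 0.7152×0.65837 + 0.0722×0.01096 ≈ 0.57111
Lighter = 0.73472, Darker = 0.57111
Ratio = (L_lighter + 0.05) / (L_darker + 0.05)
Ratio = (0.73472 + 0.05) / (0.57111 + 0.05) = 0.78472 / 0.62111 ≈ 1.2634
Ratio ≈ 1.26:1


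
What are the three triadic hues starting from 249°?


Triadic: equally spaced at 120° intervals
H1 = 249°
H2 = (249 + 120) mod 360 = 9°
H3 = (249 + 240) mod 360 = 129°
Triadic = 249°, 9°, 129°


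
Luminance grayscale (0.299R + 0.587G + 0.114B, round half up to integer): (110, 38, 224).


Gray = 0.299×R + 0.587×G + 0.114×B
Gray = 0.299×110 + 0.587×38 + 0.114×224
Gray = 32.890 + 22.306 + 25.536
Gray = 80.732 → round half up → 81
Gray = 81


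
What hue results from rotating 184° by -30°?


New hue = (H + rotation) mod 360
New hue = (184 -30) mod 360
= 154 mod 360
= 154°


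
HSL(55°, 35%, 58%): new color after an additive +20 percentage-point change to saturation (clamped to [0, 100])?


Original S = 35%
Adjustment = +20 percentage points
New S = 35 + (20) = 55
Clamp to [0, 100] → 55
= HSL(55°, 55%, 58%)


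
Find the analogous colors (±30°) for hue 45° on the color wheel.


Base hue: 45°
Left analog: (45 - 30) mod 360 = 15°
Right analog: (45 + 30) mod 360 = 75°
Analogous hues = 15° and 75°


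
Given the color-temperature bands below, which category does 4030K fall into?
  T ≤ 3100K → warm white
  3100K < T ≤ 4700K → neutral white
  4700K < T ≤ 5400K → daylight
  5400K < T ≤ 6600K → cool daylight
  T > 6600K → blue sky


Temperature: 4030K
3100K < 4030K ≤ 4700K → neutral white
Classification: neutral white


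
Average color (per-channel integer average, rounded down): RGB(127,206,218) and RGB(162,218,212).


Midpoint: each channel = ⌊(C₁+C₂)/2⌋
R: ⌊(127+162)/2⌋ = 144
G: ⌊(206+218)/2⌋ = 212
B: ⌊(218+212)/2⌋ = 215
= RGB(144, 212, 215)


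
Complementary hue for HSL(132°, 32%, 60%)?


Complement = opposite side of color wheel = hue + 180°
H' = (132 + 180) mod 360 = 312°
S and L unchanged.
= HSL(312°, 32%, 60%)


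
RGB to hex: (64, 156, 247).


R = 64 → 40 (hex)
G = 156 → 9C (hex)
B = 247 → F7 (hex)
Hex = #409CF7


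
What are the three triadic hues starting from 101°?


Triadic: equally spaced at 120° intervals
H1 = 101°
H2 = (101 + 120) mod 360 = 221°
H3 = (101 + 240) mod 360 = 341°
Triadic = 101°, 221°, 341°


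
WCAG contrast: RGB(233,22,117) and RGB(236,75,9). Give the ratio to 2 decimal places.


Linearize each sRGB channel c=v/255: c/12.92 if c ≤ 0.04045 else ((c+0.055)/1.055)^2.4
L = 0.2126×R_lin + 0.7152×G_lin + 0.0722×B_lin
Color 1 (233,22,117):
  R=233: 233/255≈0.9137 > 0.04045 → ((0.9137+0.055)/1.055)^2.4 ≈ 0.81485
  G=22: 22/255≈0.0863 > 0.04045 → ((0.0863+0.055)/1.055)^2.4 ≈ 0.00802
  B=117: 117/255≈0.4588 > 0.04045 → ((0.4588+0.055)/1.055)^2.4 ≈ 0.17789
  L1 = 0.2126×0.81485 + 0.7152×0.00802 + 0.0722×0.17789 ≈ 0.19182
Color 2 (236,75,9):
  R=236: 236/255≈0.9255 > 0.04045 → ((0.9255+0.055)/1.055)^2.4 ≈ 0.83880
  G=75: 75/255≈0.2941 > 0.04045 → ((0.2941+0.055)/1.055)^2.4 ≈ 0.07036
  B=9: 9/255≈0.0353 ≤ 0.04045 → 0.0353/12.92 ≈ 0.00273
  L2 = 0.2126×0.83880 + 0.7152×0.07036 + 0.0722×0.00273 ≈ 0.22885
Lighter = 0.22885, Darker = 0.19182
Ratio = (L_lighter + 0.05) / (L_darker + 0.05)
Ratio = (0.22885 + 0.05) / (0.19182 + 0.05) = 0.27885 / 0.24182 ≈ 1.1531
Ratio ≈ 1.15:1


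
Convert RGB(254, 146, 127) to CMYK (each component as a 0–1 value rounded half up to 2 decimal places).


R'=254/255≈0.9961, G'=146/255≈0.5725, B'=127/255≈0.4980
K = 1 - max(R',G',B') = 1 - 254/255 = 1/255 = 0.00392… → 0.00
(1-R'-K)/(1-K) simplifies to (max-R)/max with max = 254:
C = (254-254)/254 = 0/254 = 0 → 0.00
M = (254-146)/254 = 108/254 = 0.42519… → 0.43
Y = (254-127)/254 = 127/254 = 0.5 → 0.50
= CMYK(0.00, 0.43, 0.50, 0.00)


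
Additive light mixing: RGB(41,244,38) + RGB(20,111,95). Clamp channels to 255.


Additive: each channel = min(255, C₁+C₂)
R: 41+20 = 61 → 61
G: 244+111 = 355 → 255
B: 38+95 = 133 → 133
= RGB(61, 255, 133)


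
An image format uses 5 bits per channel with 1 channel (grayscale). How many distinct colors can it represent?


Total bits = 5 bits/channel × 1 channels = 5 bits
Distinct colors = 2^5
= 32 colors


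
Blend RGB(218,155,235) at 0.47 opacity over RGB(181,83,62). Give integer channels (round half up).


C = α×F + (1-α)×B, with 1-α = 0.53
R: 0.47×218 + 0.53×181 = 102.46 + 95.93 = 198.39 → 198
G: 0.47×155 + 0.53×83 = 72.85 + 43.99 = 116.84 → 117
B: 0.47×235 + 0.53×62 = 110.45 + 32.86 = 143.31 → 143
= RGB(198, 117, 143)


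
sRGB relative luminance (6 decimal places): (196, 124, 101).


Linearize each channel (sRGB transfer function): c = v/255; c_lin = c/12.92 if c ≤ 0.04045, else ((c+0.055)/1.055)^2.4
  R: 196/255 ≈ 0.768627 > 0.04045 → ((0.768627+0.055)/1.055)^2.4 ≈ 0.552011
  G: 124/255 ≈ 0.486275 > 0.04045 → ((0.486275+0.055)/1.055)^2.4 ≈ 0.201556
  B: 101/255 ≈ 0.396078 > 0.04045 → ((0.396078+0.055)/1.055)^2.4 ≈ 0.130136
R_lin = 0.552011, G_lin = 0.201556, B_lin = 0.130136
L = 0.2126×R + 0.7152×G + 0.0722×B
L = 0.2126×0.552011 + 0.7152×0.201556 + 0.0722×0.130136
L ≈ 0.270907


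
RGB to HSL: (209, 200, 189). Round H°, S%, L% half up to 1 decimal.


Normalize: R'=209/255≈0.8196, G'=200/255≈0.7843, B'=189/255≈0.7412
Max=209/255, Min=189/255, Δ=Max-Min=20/255
L = (Max+Min)/2 = (209+189)/510 = 398/510 = 0.78039… → L = 78.0%
L > 0.5 → S = Δ/(2-Max-Min) = 20/(510-209-189) = 20/112 = 0.17857… → S = 17.9%
(the 1/255 factors cancel in S and H, so raw channel differences can be used)
Max is R' → H = 60 × (((G-B)/Δ) mod 6) = 60 × (((200-189)/20) mod 6)
  11/20 = 0.55
  H = 60 × 0.55 = 33° → H = 33.0°
= HSL(33.0°, 17.9%, 78.0%)


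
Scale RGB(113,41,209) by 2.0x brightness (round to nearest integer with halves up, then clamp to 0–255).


Multiply each channel by 2.0, round half up, clamp to [0, 255]
R: 113×2.0 = 226
G: 41×2.0 = 82
B: 209×2.0 = 418 → clamp → 255
= RGB(226, 82, 255)


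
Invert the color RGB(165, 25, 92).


Invert: (255-R, 255-G, 255-B)
R: 255-165 = 90
G: 255-25 = 230
B: 255-92 = 163
= RGB(90, 230, 163)


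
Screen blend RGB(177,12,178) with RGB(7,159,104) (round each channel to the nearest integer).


Screen: C = 255 - (255-A)×(255-B)/255, rounded to nearest integer
R: 255 - (255-177)×(255-7)/255 = 255 - 19344/255 ≈ 255 - 75.859 = 179.141 → 179
G: 255 - (255-12)×(255-159)/255 = 255 - 23328/255 ≈ 255 - 91.482 = 163.518 → 164
B: 255 - (255-178)×(255-104)/255 = 255 - 11627/255 ≈ 255 - 45.596 = 209.404 → 209
= RGB(179, 164, 209)


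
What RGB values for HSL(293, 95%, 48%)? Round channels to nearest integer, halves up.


H=293°, S=0.95, L=0.48
C = (1-|2L-1|)×S = (1-|-0.04|)×0.95 = 0.912
H' = H/60 = 293/60 ≈ 4.8833; X = C×(1-|H' mod 2 - 1|) = 0.8056
m = L - C/2 = 0.48 - 0.456 = 0.024
Sector ⌊H'⌋ = 4 → (R',G',B') = (0.8056, 0.0, 0.912)
RGB = ((R'+m)×255, (G'+m)×255, (B'+m)×255) = (211.548, 6.12, 238.68)
Round half up → RGB(212, 6, 239)


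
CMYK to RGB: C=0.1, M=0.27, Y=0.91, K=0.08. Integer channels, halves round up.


R = 255 × (1-C) × (1-K) = 255 × 0.90 × 0.92 = 211.14 → 211
G = 255 × (1-M) × (1-K) = 255 × 0.73 × 0.92 = 171.258 → 171
B = 255 × (1-Y) × (1-K) = 255 × 0.09 × 0.92 = 21.114 → 21
= RGB(211, 171, 21)


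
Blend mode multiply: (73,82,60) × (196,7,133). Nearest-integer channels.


Multiply: C = A×B/255, rounded to nearest integer
R: 73×196/255 = 14308/255 ≈ 56.110 → 56
G: 82×7/255 = 574/255 ≈ 2.251 → 2
B: 60×133/255 = 7980/255 ≈ 31.294 → 31
= RGB(56, 2, 31)


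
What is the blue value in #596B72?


Color: #596B72
R = 59 = 89
G = 6B = 107
B = 72 = 114
Blue = 114


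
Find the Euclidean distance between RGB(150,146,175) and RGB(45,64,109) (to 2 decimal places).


d = √[(R₁-R₂)² + (G₁-G₂)² + (B₁-B₂)²]
d = √[(150-45)² + (146-64)² + (175-109)²]
d = √[11025 + 6724 + 4356]
d = √22105
d ≈ 148.68


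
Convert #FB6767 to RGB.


FB → 251 (R)
67 → 103 (G)
67 → 103 (B)
= RGB(251, 103, 103)


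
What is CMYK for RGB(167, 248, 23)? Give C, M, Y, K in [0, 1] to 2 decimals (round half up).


R'=167/255≈0.6549, G'=248/255≈0.9725, B'=23/255≈0.0902
K = 1 - max(R',G',B') = 1 - 248/255 = 7/255 = 0.02745… → 0.03
(1-R'-K)/(1-K) simplifies to (max-R)/max with max = 248:
C = (248-167)/248 = 81/248 = 0.32661… → 0.33
M = (248-248)/248 = 0/248 = 0 → 0.00
Y = (248-23)/248 = 225/248 = 0.90725… → 0.91
= CMYK(0.33, 0.00, 0.91, 0.03)


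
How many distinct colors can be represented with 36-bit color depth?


Colors = 2^bits = 2^36
= 68,719,476,736 colors


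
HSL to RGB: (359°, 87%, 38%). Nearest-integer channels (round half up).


H=359°, S=0.87, L=0.38
C = (1-|2L-1|)×S = (1-|-0.24|)×0.87 = 0.6612
H' = H/60 = 359/60 ≈ 5.9833; X = C×(1-|H' mod 2 - 1|) = 0.01102
m = L - C/2 = 0.38 - 0.3306 = 0.0494
Sector ⌊H'⌋ = 5 → (R',G',B') = (0.6612, 0.0, 0.01102)
RGB = ((R'+m)×255, (G'+m)×255, (B'+m)×255) = (181.203, 12.597, 15.4071)
Round half up → RGB(181, 13, 15)


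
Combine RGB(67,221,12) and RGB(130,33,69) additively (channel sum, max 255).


Additive: each channel = min(255, C₁+C₂)
R: 67+130 = 197 → 197
G: 221+33 = 254 → 254
B: 12+69 = 81 → 81
= RGB(197, 254, 81)


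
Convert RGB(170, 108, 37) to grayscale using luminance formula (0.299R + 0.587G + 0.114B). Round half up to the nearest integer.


Gray = 0.299×R + 0.587×G + 0.114×B
Gray = 0.299×170 + 0.587×108 + 0.114×37
Gray = 50.830 + 63.396 + 4.218
Gray = 118.444 → round half up → 118
Gray = 118


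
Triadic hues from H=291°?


Triadic: equally spaced at 120° intervals
H1 = 291°
H2 = (291 + 120) mod 360 = 51°
H3 = (291 + 240) mod 360 = 171°
Triadic = 291°, 51°, 171°


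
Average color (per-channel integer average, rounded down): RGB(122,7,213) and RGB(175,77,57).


Midpoint: each channel = ⌊(C₁+C₂)/2⌋
R: ⌊(122+175)/2⌋ = 148
G: ⌊(7+77)/2⌋ = 42
B: ⌊(213+57)/2⌋ = 135
= RGB(148, 42, 135)


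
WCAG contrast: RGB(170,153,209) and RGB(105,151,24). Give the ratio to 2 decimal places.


Linearize each sRGB channel c=v/255: c/12.92 if c ≤ 0.04045 else ((c+0.055)/1.055)^2.4
L = 0.2126×R_lin + 0.7152×G_lin + 0.0722×B_lin
Color 1 (170,153,209):
  R=170: 170/255≈0.6667 > 0.04045 → ((0.6667+0.055)/1.055)^2.4 ≈ 0.40198
  G=153: 153/255≈0.6000 > 0.04045 → ((0.6000+0.055)/1.055)^2.4 ≈ 0.31855
  B=209: 209/255≈0.8196 > 0.04045 → ((0.8196+0.055)/1.055)^2.4 ≈ 0.63760
  L1 = 0.2126×0.40198 + 0.7152×0.31855 + 0.0722×0.63760 ≈ 0.35932
Color 2 (105,151,24):
  R=105: 105/255≈0.4118 > 0.04045 → ((0.4118+0.055)/1.055)^2.4 ≈ 0.14126
  G=151: 151/255≈0.5922 > 0.04045 → ((0.5922+0.055)/1.055)^2.4 ≈ 0.30947
  B=24: 24/255≈0.0941 > 0.04045 → ((0.0941+0.055)/1.055)^2.4 ≈ 0.00913
  L2 = 0.2126×0.14126 + 0.7152×0.30947 + 0.0722×0.00913 ≈ 0.25202
Lighter = 0.35932, Darker = 0.25202
Ratio = (L_lighter + 0.05) / (L_darker + 0.05)
Ratio = (0.35932 + 0.05) / (0.25202 + 0.05) = 0.40932 / 0.30202 ≈ 1.3553
Ratio ≈ 1.36:1


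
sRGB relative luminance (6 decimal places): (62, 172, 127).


Linearize each channel (sRGB transfer function): c = v/255; c_lin = c/12.92 if c ≤ 0.04045, else ((c+0.055)/1.055)^2.4
  R: 62/255 ≈ 0.243137 > 0.04045 → ((0.243137+0.055)/1.055)^2.4 ≈ 0.048172
  G: 172/255 ≈ 0.674510 > 0.04045 → ((0.674510+0.055)/1.055)^2.4 ≈ 0.412543
  B: 127/255 ≈ 0.498039 > 0.04045 → ((0.498039+0.055)/1.055)^2.4 ≈ 0.212231
R_lin = 0.048172, G_lin = 0.412543, B_lin = 0.212231
L = 0.2126×R + 0.7152×G + 0.0722×B
L = 0.2126×0.048172 + 0.7152×0.412543 + 0.0722×0.212231
L ≈ 0.320615


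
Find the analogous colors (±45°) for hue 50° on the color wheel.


Base hue: 50°
Left analog: (50 - 45) mod 360 = 5°
Right analog: (50 + 45) mod 360 = 95°
Analogous hues = 5° and 95°


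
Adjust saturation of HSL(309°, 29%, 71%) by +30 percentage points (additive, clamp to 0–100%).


Original S = 29%
Adjustment = +30 percentage points
New S = 29 + (30) = 59
Clamp to [0, 100] → 59
= HSL(309°, 59%, 71%)


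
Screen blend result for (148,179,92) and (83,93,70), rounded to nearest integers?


Screen: C = 255 - (255-A)×(255-B)/255, rounded to nearest integer
R: 255 - (255-148)×(255-83)/255 = 255 - 18404/255 ≈ 255 - 72.173 = 182.827 → 183
G: 255 - (255-179)×(255-93)/255 = 255 - 12312/255 ≈ 255 - 48.282 = 206.718 → 207
B: 255 - (255-92)×(255-70)/255 = 255 - 30155/255 ≈ 255 - 118.255 = 136.745 → 137
= RGB(183, 207, 137)


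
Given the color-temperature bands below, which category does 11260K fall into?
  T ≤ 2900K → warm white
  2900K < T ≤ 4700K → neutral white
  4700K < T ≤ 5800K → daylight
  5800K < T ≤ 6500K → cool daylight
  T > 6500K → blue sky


Temperature: 11260K
11260K > 6500K → blue sky
Classification: blue sky


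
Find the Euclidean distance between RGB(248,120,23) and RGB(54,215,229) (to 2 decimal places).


d = √[(R₁-R₂)² + (G₁-G₂)² + (B₁-B₂)²]
d = √[(248-54)² + (120-215)² + (23-229)²]
d = √[37636 + 9025 + 42436]
d = √89097
d ≈ 298.49


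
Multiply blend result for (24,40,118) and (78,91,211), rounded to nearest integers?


Multiply: C = A×B/255, rounded to nearest integer
R: 24×78/255 = 1872/255 ≈ 7.341 → 7
G: 40×91/255 = 3640/255 ≈ 14.275 → 14
B: 118×211/255 = 24898/255 ≈ 97.639 → 98
= RGB(7, 14, 98)


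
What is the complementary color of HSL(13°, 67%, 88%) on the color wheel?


Complement = opposite side of color wheel = hue + 180°
H' = (13 + 180) mod 360 = 193°
S and L unchanged.
= HSL(193°, 67%, 88%)


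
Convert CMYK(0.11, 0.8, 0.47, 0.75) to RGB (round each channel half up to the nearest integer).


R = 255 × (1-C) × (1-K) = 255 × 0.89 × 0.25 = 56.7375 → 57
G = 255 × (1-M) × (1-K) = 255 × 0.20 × 0.25 = 12.75 → 13
B = 255 × (1-Y) × (1-K) = 255 × 0.53 × 0.25 = 33.7875 → 34
= RGB(57, 13, 34)


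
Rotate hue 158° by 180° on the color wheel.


New hue = (H + rotation) mod 360
New hue = (158 + 180) mod 360
= 338 mod 360
= 338°


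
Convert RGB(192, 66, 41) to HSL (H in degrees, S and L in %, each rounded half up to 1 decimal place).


Normalize: R'=192/255≈0.7529, G'=66/255≈0.2588, B'=41/255≈0.1608
Max=192/255, Min=41/255, Δ=Max-Min=151/255
L = (Max+Min)/2 = (192+41)/510 = 233/510 = 0.45686… → L = 45.7%
L ≤ 0.5 → S = Δ/(Max+Min) = 151/(192+41) = 151/233 = 0.64806… → S = 64.8%
(the 1/255 factors cancel in S and H, so raw channel differences can be used)
Max is R' → H = 60 × (((G-B)/Δ) mod 6) = 60 × (((66-41)/151) mod 6)
  25/151 = 0.1655…
  H = 60 × 0.1655… = 9.933…° → H = 9.9°
= HSL(9.9°, 64.8%, 45.7%)


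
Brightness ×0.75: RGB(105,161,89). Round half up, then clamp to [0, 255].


Multiply each channel by 0.75, round half up, clamp to [0, 255]
R: 105×0.75 = 78.75 → round → 79
G: 161×0.75 = 120.75 → round → 121
B: 89×0.75 = 66.75 → round → 67
= RGB(79, 121, 67)


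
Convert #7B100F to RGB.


7B → 123 (R)
10 → 16 (G)
0F → 15 (B)
= RGB(123, 16, 15)


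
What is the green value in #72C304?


Color: #72C304
R = 72 = 114
G = C3 = 195
B = 04 = 4
Green = 195


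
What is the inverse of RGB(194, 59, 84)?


Invert: (255-R, 255-G, 255-B)
R: 255-194 = 61
G: 255-59 = 196
B: 255-84 = 171
= RGB(61, 196, 171)
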